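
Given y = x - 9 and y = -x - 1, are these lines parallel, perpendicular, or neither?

Slope of line 1: m1 = 1
Slope of line 2: m2 = -1
m1 * m2 = -1, so perpendicular.

Perpendicular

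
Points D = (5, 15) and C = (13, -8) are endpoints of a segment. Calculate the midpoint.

The midpoint is the point halfway along the segment.
Move half the horizontal distance: 5 + (13 - 5)/2 = 5 + 8/2 = 9
Move half the vertical distance: 15 + (-8 - 15)/2 = 15 + -23/2 = 7/2
Midpoint = (9, 7/2)

(9, 7/2)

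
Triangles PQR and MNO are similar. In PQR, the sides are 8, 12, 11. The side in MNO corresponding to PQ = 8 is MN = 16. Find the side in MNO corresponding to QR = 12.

k = 16/8 = 2. NO = 2 * 12 = 24.

24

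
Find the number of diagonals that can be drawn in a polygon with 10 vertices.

Total line segments between 10 vertices = C(10,2) = 45.
Subtract the 10 sides: 45 - 10 = 35 diagonals.

35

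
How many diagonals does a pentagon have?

The number of diagonals in an n-gon is n(n - 3)/2.
For n = 5: 5(5 - 3)/2 = 5 × 2 / 2 = 5.

5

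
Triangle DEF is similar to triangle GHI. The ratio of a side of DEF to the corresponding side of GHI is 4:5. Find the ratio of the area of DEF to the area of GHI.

Area scales with the square of linear dimensions. If every length is multiplied by 4/5, then the area is multiplied by (4/5)^2 = 16/25.
The area ratio is 16:25.

16:25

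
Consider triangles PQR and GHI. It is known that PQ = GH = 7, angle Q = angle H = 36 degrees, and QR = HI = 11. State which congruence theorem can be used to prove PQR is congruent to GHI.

The given information provides:
PQ = GH = 7, angle Q = angle H = 36 degrees, and QR = HI = 11
This matches the SAS congruence theorem.
Two pairs of corresponding sides and the included angle are equal (Side-Angle-Side).

SAS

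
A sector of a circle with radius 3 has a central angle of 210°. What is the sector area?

Sector area = π(3²)(7/12) = 21*pi/4

21*pi/4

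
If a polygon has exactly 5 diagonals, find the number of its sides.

Using d = n(n - 3)/2, we solve 5 = n(n - 3)/2.
So n(n - 3) = 10.
Testing n = 5: 5 * 2 = 10 = 10. Correct.
The polygon has 5 sides.

5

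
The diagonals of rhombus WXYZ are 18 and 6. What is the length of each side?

Half-diagonals are 9 and 3. side = sqrt(9^2 + 3^2) = sqrt(90) = 3*sqrt(10)

3*sqrt(10)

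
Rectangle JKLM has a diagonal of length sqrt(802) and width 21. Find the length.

Using the Pythagorean theorem: d^2 = a^2 + b^2
b^2 = d^2 - a^2
b^2 = 802 - 441
b^2 = 361
b = sqrt(361) = 19

19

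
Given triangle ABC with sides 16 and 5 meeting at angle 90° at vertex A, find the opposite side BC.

By the law of cosines: BC^2 = AB^2 + AC^2 - 2*AB*AC*cos(A)
BC^2 = 16^2 + 5^2 - 2*16*5*cos(90°)
BC^2 = 256 + 25 - 160*(0)
BC^2 = 281
BC = sqrt(281)

sqrt(281)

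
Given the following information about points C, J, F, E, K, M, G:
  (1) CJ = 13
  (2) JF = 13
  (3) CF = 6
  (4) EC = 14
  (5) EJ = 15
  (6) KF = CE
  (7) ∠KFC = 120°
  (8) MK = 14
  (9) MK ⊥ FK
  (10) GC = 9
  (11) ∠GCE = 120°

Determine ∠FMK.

From the given relations: KF = CE = 14.
Step 1: By the law of cosines on triangle MKF: MF² = 14² + 14² − 2·14·14·cos(90°) = 392, so MF = 14·√2.
Step 2: By the inverse law of cosines on triangle FMK: cos(∠FMK) = ((14·√2)² + 14² − 14²) / (2·14·√2·14) = 392/554.37 = 0.7071, so ∠FMK = 45°.

Therefore, the measure of angle ∠FMK = 45°.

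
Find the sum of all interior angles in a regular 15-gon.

The sum of interior angles of an n-sided polygon is (n - 2) * 180.
For n = 15: (15 - 2) * 180 = 13 * 180 = 2340 degrees.

2340 degrees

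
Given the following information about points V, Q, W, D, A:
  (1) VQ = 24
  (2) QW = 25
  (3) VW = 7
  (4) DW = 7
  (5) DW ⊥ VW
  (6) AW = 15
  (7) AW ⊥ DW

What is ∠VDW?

Step 1: By the law of cosines on triangle DWV: DV² = 7² + 7² − 2·7·7·cos(90°) = 98, so DV = 7·√2.
Step 2: By the inverse law of cosines on triangle VDW: cos(∠VDW) = ((7·√2)² + 7² − 7²) / (2·7·√2·7) = 98/138.59 = 0.7071, so ∠VDW = 45°.

Therefore, the measure of angle ∠VDW = 45°.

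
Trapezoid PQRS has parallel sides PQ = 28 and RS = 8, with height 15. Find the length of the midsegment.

The midsegment (median) of a trapezoid connects the midpoints of the non-parallel sides.
Its length is the average of the two bases: (28 + 8) / 2 = 18.

18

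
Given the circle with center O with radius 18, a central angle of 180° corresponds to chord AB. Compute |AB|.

Drop a perpendicular from the center to the chord, bisecting both the chord and the central angle.
Each half-chord = r sin(θ/2) = 18 sin(90°).
The full chord = 2 × 18 × sin(90°) = 36.

36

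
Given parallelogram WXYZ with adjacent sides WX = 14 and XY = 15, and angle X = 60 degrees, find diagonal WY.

Law of cosines: d^2 = 14^2 + 15^2 - 2(14)(15)cos(60°) = 211, so d = sqrt(211).

sqrt(211)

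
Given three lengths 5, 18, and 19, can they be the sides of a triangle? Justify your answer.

Yes.
The triangle inequality requires that the sum of any two sides exceeds the third.
Here 5 + 18 = 23 > 19, so the condition is met.

Yes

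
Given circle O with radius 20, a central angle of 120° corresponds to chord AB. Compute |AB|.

Chord = 2(20) sin(60°) = 20*sqrt(3)

20*sqrt(3)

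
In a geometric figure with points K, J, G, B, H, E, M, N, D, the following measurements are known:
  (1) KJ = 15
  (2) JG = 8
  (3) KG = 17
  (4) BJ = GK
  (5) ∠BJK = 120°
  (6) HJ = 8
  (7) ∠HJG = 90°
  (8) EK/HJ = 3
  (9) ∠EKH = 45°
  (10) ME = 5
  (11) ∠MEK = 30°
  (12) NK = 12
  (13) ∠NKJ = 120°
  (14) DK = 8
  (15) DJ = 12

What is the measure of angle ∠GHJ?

Step 1: By the law of cosines on triangle HJG: HG² = 8² + 8² − 2·8·8·cos(90°) = 128, so HG = 8·√2.
Step 2: By the inverse law of cosines on triangle GHJ: cos(∠GHJ) = ((8·√2)² + 8² − 8²) / (2·8·√2·8) = 128/181.02 = 0.7071, so ∠GHJ = 45°.

Therefore, the measure of angle ∠GHJ = 45°.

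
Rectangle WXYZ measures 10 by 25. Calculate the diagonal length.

A rectangle's diagonal splits it into two right triangles, with the diagonal as the hypotenuse.
By the Pythagorean theorem, d^2 = 10^2 + 25^2 = 725.
Therefore d = sqrt(725) = 5*sqrt(29).

5*sqrt(29)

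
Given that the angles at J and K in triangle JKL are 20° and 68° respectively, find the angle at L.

The interior angles sum to 180°: angle L = 180 - 20 - 68 = 92°.
The triangle is obtuse (angles 20°, 68°, 92°).

92 degrees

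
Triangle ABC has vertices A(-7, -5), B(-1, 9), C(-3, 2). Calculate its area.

The Shoelace formula computes the area from vertex coordinates by summing cross products.
For vertices (-7,-5), (-1,9), (-3,2):
Signed sum = -7*9 - -1*-5 + -1*2 - -3*9 + -3*-5 - -7*2
= -68 + 25 + 29 = -14
Area = (1/2)|-14| = 7.

7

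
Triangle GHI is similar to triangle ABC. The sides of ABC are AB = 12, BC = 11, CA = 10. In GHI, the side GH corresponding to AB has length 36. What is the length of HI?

k = 36/12 = 3. HI = 3 * 11 = 33.

33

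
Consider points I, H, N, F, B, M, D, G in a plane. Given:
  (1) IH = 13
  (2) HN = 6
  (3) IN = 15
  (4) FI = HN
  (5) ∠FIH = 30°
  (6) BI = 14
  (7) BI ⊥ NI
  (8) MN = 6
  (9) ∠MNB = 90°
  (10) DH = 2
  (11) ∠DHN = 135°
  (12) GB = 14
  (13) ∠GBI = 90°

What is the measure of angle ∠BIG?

Step 1: By the law of cosines on triangle IBG: IG² = 14² + 14² − 2·14·14·cos(90°) = 392, so IG = 14·√2.
Step 2: By the inverse law of cosines on triangle BIG: cos(∠BIG) = (14² + (14·√2)² − 14²) / (2·14·14·√2) = 392/554.37 = 0.7071, so ∠BIG = 45°.

Therefore, the measure of angle ∠BIG = 45°.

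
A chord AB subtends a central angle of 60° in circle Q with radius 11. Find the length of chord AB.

Chord length = 2r sin(θ/2)
= 2 × 11 × sin(60°/2)
= 2 × 11 × sin(30°)
= 11

11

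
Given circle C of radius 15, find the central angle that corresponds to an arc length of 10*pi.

Arc length L = 2πr × θ/360, so θ = 360L / (2πr).
θ = 360 × 10*pi / (2π × 15)
θ = 120°
θ = 120°

120°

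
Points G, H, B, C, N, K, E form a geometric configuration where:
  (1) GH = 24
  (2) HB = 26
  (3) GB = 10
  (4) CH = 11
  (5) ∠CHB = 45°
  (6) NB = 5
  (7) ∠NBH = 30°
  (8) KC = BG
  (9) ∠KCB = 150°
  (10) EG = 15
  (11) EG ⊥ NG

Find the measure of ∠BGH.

Step 1: By the inverse law of cosines on triangle BGH: cos(∠BGH) = (10² + 24² − 26²) / (2·10·24) = 0/480 = 0, so ∠BGH = 90°.

Therefore, the measure of angle ∠BGH = 90°.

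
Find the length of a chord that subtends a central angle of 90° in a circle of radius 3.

Chord length = 2r sin(θ/2)
= 2 × 3 × sin(90°/2)
= 2 × 3 × sin(45°)
= 3*sqrt(2)

3*sqrt(2)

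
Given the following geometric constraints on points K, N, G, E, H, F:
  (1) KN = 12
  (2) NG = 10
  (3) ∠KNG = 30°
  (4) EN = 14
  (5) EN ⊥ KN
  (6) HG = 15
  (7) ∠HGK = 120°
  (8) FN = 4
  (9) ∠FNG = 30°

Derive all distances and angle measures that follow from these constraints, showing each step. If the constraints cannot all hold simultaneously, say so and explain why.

The constraints are consistent.

Step 1: From KN = 12, NG = 10, and ∠KNG = 30°, by the law of cosines:
  KG² = KN² + NG² - 2·KN·NG·cos(30°) = 144 + 100 - 207.8 = 36.15
  KG ≈ 6.01

Step 2: From KN = 12, NE = 14, and ∠KNE = 90°, by the law of cosines:
  KE² = KN² + NE² - 2·KN·NE·cos(90°) = 144 + 196 - 0 = 340
  KE = 2·√85

Step 3: From GN = 10, NF = 4, and ∠GNF = 30°, by the law of cosines:
  GF² = GN² + NF² - 2·GN·NF·cos(30°) = 100 + 16 - 69.28 = 46.72
  GF ≈ 6.84

Step 4: From KG = 6.01, GH = 15, and ∠KGH = 120°, by the law of cosines:
  KH² = KG² + GH² - 2·KG·GH·cos(120°) = 36.15 + 225 + 90.19 = 351.3
  KH ≈ 18.74

Step 5: From KE = 2·√85, KN = 12, EN = 14, by the inverse law of cosines:
  cos(∠EKN) = (KE² + KN² - EN²) / (2·KE·KN)
  ∠EKN = 49.4°

Step 6: From KG = 6.01, KN = 12, GN = 10, by the inverse law of cosines:
  cos(∠GKN) = (KG² + KN² - GN²) / (2·KG·KN)
  ∠GKN = 56.26°

Step 7: From GF = 6.84, GN = 10, FN = 4, by the inverse law of cosines:
  cos(∠FGN) = (GF² + GN² - FN²) / (2·GF·GN)
  ∠FGN = 17.01°

Step 8: From GK = 6.01, GN = 10, KN = 12, by the inverse law of cosines:
  cos(∠KGN) = (GK² + GN² - KN²) / (2·GK·GN)
  ∠KGN = 93.74°

Step 9: From EK = 2·√85, EN = 14, KN = 12, by the inverse law of cosines:
  cos(∠KEN) = (EK² + EN² - KN²) / (2·EK·EN)
  ∠KEN = 40.6°

Step 10: From FG = 6.84, FN = 4, GN = 10, by the inverse law of cosines:
  cos(∠GFN) = (FG² + FN² - GN²) / (2·FG·FN)
  ∠GFN = 132.99°

Step 11: From KG = 6.01, KH = 18.74, GH = 15, by the inverse law of cosines:
  cos(∠GKH) = (KG² + KH² - GH²) / (2·KG·KH)
  ∠GKH = 43.87°

Step 12: From HG = 15, HK = 18.74, GK = 6.01, by the inverse law of cosines:
  cos(∠GHK) = (HG² + HK² - GK²) / (2·HG·HK)
  ∠GHK = 16.13°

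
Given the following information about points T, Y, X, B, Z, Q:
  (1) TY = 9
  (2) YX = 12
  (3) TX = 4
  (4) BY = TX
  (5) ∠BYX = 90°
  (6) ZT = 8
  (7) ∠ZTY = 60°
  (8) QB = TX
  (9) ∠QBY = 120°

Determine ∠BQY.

From the given relations: QB = TX = 4; BY = TX = 4.
Step 1: By the law of cosines on triangle QBY: QY² = 4² + 4² − 2·4·4·cos(120°) = 48, so QY = 4·√3.
Step 2: By the inverse law of cosines on triangle BQY: cos(∠BQY) = (4² + (4·√3)² − 4²) / (2·4·4·√3) = 48/55.43 = 0.866, so ∠BQY = 30°.

Therefore, the measure of angle ∠BQY = 30°.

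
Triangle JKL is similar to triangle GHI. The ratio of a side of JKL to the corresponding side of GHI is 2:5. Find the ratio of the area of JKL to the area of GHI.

The ratio of areas of similar triangles equals the square of the side ratio.
Side ratio = 2:5
Area ratio = (2/5)^2 = 4/25 = 4:25

4:25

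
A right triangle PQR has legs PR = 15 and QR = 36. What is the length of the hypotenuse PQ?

PQ = sqrt(15^2 + 36^2) = sqrt(1521) = 39

39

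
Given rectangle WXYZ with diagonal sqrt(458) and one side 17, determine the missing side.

b = sqrt(d^2 - a^2) = sqrt(458 - 289) = sqrt(169) = 13

13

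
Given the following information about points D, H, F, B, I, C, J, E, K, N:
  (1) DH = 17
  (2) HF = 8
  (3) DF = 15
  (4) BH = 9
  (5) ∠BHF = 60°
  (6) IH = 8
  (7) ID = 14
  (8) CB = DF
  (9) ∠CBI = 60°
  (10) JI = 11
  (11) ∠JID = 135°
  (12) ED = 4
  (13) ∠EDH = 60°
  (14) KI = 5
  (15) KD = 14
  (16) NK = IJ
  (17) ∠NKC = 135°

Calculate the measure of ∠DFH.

Step 1: By the inverse law of cosines on triangle DFH: cos(∠DFH) = (15² + 8² − 17²) / (2·15·8) = 0/240 = 0, so ∠DFH = 90°.

Therefore, the measure of angle ∠DFH = 90°.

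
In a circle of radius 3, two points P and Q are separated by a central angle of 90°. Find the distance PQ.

Drop a perpendicular from the center to the chord, bisecting both the chord and the central angle.
Each half-chord = r sin(θ/2) = 3 sin(45°).
The full chord = 2 × 3 × sin(45°) = 3*sqrt(2).

3*sqrt(2)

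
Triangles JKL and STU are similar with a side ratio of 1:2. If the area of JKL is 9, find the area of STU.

The ratio of areas of similar triangles = (side ratio)^2.
Side ratio = 1:2, so area ratio = 1:4.
Area of STU / Area of JKL = 4/1
Area of STU = 9 * 4/1 = 36

36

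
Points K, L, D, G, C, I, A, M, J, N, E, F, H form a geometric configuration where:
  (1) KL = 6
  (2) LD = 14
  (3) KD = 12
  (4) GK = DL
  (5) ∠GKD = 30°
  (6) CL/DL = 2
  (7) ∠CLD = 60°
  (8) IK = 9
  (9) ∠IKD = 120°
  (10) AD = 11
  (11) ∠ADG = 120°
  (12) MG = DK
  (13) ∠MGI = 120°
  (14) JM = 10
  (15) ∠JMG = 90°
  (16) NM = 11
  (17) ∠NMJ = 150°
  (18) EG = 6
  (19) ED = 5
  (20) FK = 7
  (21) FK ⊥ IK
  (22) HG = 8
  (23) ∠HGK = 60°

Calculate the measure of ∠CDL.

From the given relations: CL = 2·DL = 2·14 = 28.
Step 1: By the law of cosines on triangle DLC: DC² = 14² + 28² − 2·14·28·cos(60°) = 588, so DC = 14·√3.
Step 2: By the inverse law of cosines on triangle CDL: cos(∠CDL) = ((14·√3)² + 14² − 28²) / (2·14·√3·14) = 0/678.96 = 0, so ∠CDL = 90°.

Therefore, the measure of angle ∠CDL = 90°.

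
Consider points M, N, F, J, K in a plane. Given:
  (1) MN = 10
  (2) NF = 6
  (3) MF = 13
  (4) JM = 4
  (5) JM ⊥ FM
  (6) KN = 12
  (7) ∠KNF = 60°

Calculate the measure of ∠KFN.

Step 1: By the law of cosines on triangle FNK: FK² = 6² + 12² − 2·6·12·cos(60°) = 108, so FK = 6·√3.
Step 2: By the inverse law of cosines on triangle KFN: cos(∠KFN) = ((6·√3)² + 6² − 12²) / (2·6·√3·6) = 0/124.71 = 0, so ∠KFN = 90°.

Therefore, the measure of angle ∠KFN = 90°.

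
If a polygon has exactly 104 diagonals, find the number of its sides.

Using d = n(n - 3)/2, we solve 104 = n(n - 3)/2.
So n(n - 3) = 208.
Testing n = 16: 16 * 13 = 208 = 208. Correct.
The polygon has 16 sides.

16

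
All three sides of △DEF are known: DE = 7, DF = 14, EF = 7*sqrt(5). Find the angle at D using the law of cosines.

cos(D) = (7² + 14² - (7*sqrt(5))²) / (2 × 7 × 14) = 0, so D = arccos(0) = 90°.

90°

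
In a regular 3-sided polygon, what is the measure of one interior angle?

Each interior angle of a regular n-gon is (n - 2) * 180 / n.
For n = 3: (3 - 2) * 180 / 3 = 180/3 = 60 degrees.

60 degrees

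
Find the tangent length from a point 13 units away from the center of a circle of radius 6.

Let T be the point of tangency. Then OT ⊥ AT (radius ⊥ tangent).
In right triangle OTA: OA² = OT² + AT²
13² = 6² + AT²
AT² = 133, AT = sqrt(133)

sqrt(133)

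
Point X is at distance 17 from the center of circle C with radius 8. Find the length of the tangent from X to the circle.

The tangent, radius, and line from the external point to the center form a right triangle.
The right angle is where the tangent meets the radius.
By the Pythagorean theorem: tangent² + 8² = 17²
tangent² = 289 - 64 = 225
tangent = 15

15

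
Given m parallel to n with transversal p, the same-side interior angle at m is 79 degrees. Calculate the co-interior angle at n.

Co-interior (same-side interior) angles are between the parallel lines on the same side of the transversal.
Unlike corresponding or alternate interior angles, they are supplementary rather than equal.
So the angle = 180 - 79 = 101 degrees.

101 degrees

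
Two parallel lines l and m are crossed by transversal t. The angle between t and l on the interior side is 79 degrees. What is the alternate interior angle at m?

Alternate interior angles formed by parallel lines and a transversal are equal.
The given angle is 79 degrees.
The alternate interior angle = 79 degrees.

79 degrees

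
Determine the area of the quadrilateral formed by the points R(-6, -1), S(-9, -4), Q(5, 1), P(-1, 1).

The Shoelace formula works by pairing each vertex with the next (cycling back to the first).
For each pair, compute x_i*y_(i+1) - x_(i+1)*y_i:
  (-6*-4 - -9*-1) = 15
  (-9*1 - 5*-4) = 11
  (5*1 - -1*1) = 6
  (-1*-1 - -6*1) = 7
Taking half the absolute value of the total: Area = (1/2)(39) = 39/2.

39/2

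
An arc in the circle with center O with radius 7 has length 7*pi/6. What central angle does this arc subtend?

θ = 360 × 7*pi/6 / (2π × 7) = 30° (rearranging arc length formula).

30°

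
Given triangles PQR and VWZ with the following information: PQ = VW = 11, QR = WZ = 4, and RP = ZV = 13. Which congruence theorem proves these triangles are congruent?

The given information matches SSS: All three pairs of corresponding sides are equal (Side-Side-Side).

SSS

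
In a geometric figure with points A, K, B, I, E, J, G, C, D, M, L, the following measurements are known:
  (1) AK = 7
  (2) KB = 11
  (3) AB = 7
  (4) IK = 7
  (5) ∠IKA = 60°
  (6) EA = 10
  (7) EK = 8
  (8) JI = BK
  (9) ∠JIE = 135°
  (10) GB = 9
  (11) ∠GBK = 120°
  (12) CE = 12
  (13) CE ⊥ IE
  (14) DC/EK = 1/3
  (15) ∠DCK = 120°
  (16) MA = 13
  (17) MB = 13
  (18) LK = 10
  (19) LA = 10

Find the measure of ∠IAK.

Step 1: By the law of cosines on triangle AKI: AI² = 7² + 7² − 2·7·7·cos(60°) = 49, so AI = 7.
Step 2: By the inverse law of cosines on triangle IAK: cos(∠IAK) = (7² + 7² − 7²) / (2·7·7) = 49/98 = 0.5, so ∠IAK = 60°.

Therefore, the measure of angle ∠IAK = 60°.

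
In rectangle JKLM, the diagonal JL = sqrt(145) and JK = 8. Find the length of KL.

Using the Pythagorean theorem: d^2 = a^2 + b^2
b^2 = d^2 - a^2
b^2 = 145 - 64
b^2 = 81
b = sqrt(81) = 9

9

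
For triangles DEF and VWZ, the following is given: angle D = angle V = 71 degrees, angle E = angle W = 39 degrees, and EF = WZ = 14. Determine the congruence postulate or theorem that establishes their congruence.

The given information provides:
angle D = angle V = 71 degrees, angle E = angle W = 39 degrees, and EF = WZ = 14
This matches the AAS congruence theorem.
Two pairs of corresponding angles and a non-included side are equal (Angle-Angle-Side).

AAS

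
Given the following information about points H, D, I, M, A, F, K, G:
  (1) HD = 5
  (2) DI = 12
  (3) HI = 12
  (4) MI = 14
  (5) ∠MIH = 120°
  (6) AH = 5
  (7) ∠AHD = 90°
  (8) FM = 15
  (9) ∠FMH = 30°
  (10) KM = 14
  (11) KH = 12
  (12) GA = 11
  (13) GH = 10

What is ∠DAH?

Step 1: By the law of cosines on triangle AHD: AD² = 5² + 5² − 2·5·5·cos(90°) = 50, so AD = 5·√2.
Step 2: By the inverse law of cosines on triangle DAH: cos(∠DAH) = ((5·√2)² + 5² − 5²) / (2·5·√2·5) = 50/70.71 = 0.7071, so ∠DAH = 45°.

Therefore, the measure of angle ∠DAH = 45°.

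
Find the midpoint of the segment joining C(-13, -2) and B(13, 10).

The midpoint is the point halfway along the segment.
Move half the horizontal distance: -13 + (13 - -13)/2 = -13 + 26/2 = 0
Move half the vertical distance: -2 + (10 - -2)/2 = -2 + 12/2 = 4
Midpoint = (0, 4)

(0, 4)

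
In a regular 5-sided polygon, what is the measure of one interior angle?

Each interior angle of a regular n-gon is (n - 2) * 180 / n.
For n = 5: (5 - 2) * 180 / 5 = 540/5 = 108 degrees.

108 degrees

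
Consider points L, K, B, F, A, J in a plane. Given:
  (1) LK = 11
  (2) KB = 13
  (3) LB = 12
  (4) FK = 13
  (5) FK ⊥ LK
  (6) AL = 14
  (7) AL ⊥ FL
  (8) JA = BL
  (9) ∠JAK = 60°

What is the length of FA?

Step 1: By the law of cosines on triangle LKF: LF² = 11² + 13² − 2·11·13·cos(90°) = 290, so LF ≈ 17.03.
Step 2: By the law of cosines on triangle FLA: FA² = 17.03² + 14² − 2·17.03·14·cos(90°) = 486, so FA = 9·√6.

Therefore, the length of FA = 9·√6.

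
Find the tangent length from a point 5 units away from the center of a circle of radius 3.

Let T be the point of tangency. Then CT ⊥ PT (radius ⊥ tangent).
In right triangle CTP: CP² = CT² + PT²
5² = 3² + PT²
PT² = 16, PT = 4

4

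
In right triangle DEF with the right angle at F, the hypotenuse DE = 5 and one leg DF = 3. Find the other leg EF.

By the Pythagorean theorem: EF^2 = DE^2 - DF^2
EF^2 = 5^2 - 3^2 = 25 - 9 = 16
EF = sqrt(16) = 4

4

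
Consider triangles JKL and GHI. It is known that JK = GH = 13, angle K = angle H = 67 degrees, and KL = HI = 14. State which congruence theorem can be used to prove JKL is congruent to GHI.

The given information matches SAS: Two pairs of corresponding sides and the included angle are equal (Side-Angle-Side).

SAS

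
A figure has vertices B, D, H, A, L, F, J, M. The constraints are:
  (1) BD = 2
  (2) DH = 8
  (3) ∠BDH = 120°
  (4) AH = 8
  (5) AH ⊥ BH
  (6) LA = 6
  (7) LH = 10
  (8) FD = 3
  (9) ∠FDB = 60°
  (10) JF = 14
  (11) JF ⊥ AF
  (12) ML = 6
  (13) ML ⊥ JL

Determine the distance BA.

Step 1: By the law of cosines on triangle BDH: BH² = 2² + 8² − 2·2·8·cos(120°) = 84, so BH = 2·√21.
Step 2: By the law of cosines on triangle BHA: BA² = (2·√21)² + 8² − 2·2·√21·8·cos(90°) = 148, so BA = 2·√37.

Therefore, the length of BA = 2·√37.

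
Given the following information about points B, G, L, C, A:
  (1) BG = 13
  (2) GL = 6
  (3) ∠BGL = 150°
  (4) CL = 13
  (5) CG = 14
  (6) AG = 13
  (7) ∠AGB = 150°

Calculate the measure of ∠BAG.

Step 1: By the law of cosines on triangle AGB: AB² = 13² + 13² − 2·13·13·cos(150°) = 630.72, so AB ≈ 25.11.
Step 2: By the inverse law of cosines on triangle BAG: cos(∠BAG) = (25.11² + 13² − 13²) / (2·25.11·13) = 630.72/652.97 = 0.9659, so ∠BAG = 15°.

Therefore, the measure of angle ∠BAG = 15°.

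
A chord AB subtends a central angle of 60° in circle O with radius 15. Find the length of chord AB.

Drop a perpendicular from the center to the chord, bisecting both the chord and the central angle.
Each half-chord = r sin(θ/2) = 15 sin(30°).
The full chord = 2 × 15 × sin(30°) = 15.

15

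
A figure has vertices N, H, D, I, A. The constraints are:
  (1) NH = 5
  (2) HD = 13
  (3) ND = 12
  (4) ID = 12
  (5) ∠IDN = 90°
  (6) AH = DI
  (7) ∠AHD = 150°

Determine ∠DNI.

Step 1: By the law of cosines on triangle NDI: NI² = 12² + 12² − 2·12·12·cos(90°) = 288, so NI = 12·√2.
Step 2: By the inverse law of cosines on triangle DNI: cos(∠DNI) = (12² + (12·√2)² − 12²) / (2·12·12·√2) = 288/407.29 = 0.7071, so ∠DNI = 45°.

Therefore, the measure of angle ∠DNI = 45°.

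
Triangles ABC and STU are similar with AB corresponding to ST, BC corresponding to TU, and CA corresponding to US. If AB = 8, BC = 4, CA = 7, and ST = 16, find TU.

k = 16/8 = 2. TU = 2 * 4 = 8.

8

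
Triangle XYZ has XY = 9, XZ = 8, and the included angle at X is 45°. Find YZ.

By the law of cosines: YZ^2 = XY^2 + XZ^2 - 2*XY*XZ*cos(X)
YZ^2 = 9^2 + 8^2 - 2*9*8*cos(45°)
YZ^2 = 81 + 64 - 144*(sqrt(2)/2)
YZ^2 = 145 - 72*sqrt(2)
YZ = sqrt(145 - 72*sqrt(2))

sqrt(145 - 72*sqrt(2))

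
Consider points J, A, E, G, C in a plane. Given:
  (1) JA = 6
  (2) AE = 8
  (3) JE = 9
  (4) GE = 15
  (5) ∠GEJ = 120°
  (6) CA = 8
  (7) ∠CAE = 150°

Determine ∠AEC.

Step 1: By the law of cosines on triangle EAC: EC² = 8² + 8² − 2·8·8·cos(150°) = 238.85, so EC ≈ 15.45.
Step 2: By the inverse law of cosines on triangle AEC: cos(∠AEC) = (8² + 15.45² − 8²) / (2·8·15.45) = 238.85/247.28 = 0.9659, so ∠AEC = 15°.

Therefore, the measure of angle ∠AEC = 15°.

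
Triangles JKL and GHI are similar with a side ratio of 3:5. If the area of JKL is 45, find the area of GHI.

The ratio of areas of similar triangles = (side ratio)^2.
Side ratio = 3:5, so area ratio = 9:25.
Area of GHI / Area of JKL = 25/9
Area of GHI = 45 * 25/9 = 125

125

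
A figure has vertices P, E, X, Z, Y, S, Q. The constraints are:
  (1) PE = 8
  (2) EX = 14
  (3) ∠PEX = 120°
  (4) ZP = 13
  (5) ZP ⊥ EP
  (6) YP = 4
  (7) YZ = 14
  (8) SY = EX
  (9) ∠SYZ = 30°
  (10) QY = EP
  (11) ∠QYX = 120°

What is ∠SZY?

From the given relations: SY = EX = 14.
Step 1: By the law of cosines on triangle ZYS: ZS² = 14² + 14² − 2·14·14·cos(30°) = 52.52, so ZS ≈ 7.25.
Step 2: By the inverse law of cosines on triangle SZY: cos(∠SZY) = (7.25² + 14² − 14²) / (2·7.25·14) = 52.52/202.91 = 0.2588, so ∠SZY = 75°.

Therefore, the measure of angle ∠SZY = 75°.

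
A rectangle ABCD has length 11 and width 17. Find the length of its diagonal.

A rectangle's diagonal splits it into two right triangles, with the diagonal as the hypotenuse.
By the Pythagorean theorem, d^2 = 11^2 + 17^2 = 410.
Therefore d = sqrt(410).

sqrt(410)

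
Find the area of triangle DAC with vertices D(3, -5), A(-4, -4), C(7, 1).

The Shoelace formula computes the area from vertex coordinates by summing cross products.
For vertices (3,-5), (-4,-4), (7,1):
Signed sum = 3*-4 - -4*-5 + -4*1 - 7*-4 + 7*-5 - 3*1
= -32 + 24 + -38 = -46
Area = (1/2)|-46| = 23.

23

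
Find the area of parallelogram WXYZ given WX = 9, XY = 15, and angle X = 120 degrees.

Area = 9 * 15 * sin(120°) = 135 * sqrt(3)/2 = 135*sqrt(3)/2

135*sqrt(3)/2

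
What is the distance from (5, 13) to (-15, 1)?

d = sqrt((-15 - 5)^2 + (1 - 13)^2)
d = sqrt(-20^2 + -12^2)
d = sqrt(400 + 144)
d = sqrt(544) = 4*sqrt(34)

4*sqrt(34)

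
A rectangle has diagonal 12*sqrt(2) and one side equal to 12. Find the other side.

Using the Pythagorean theorem: d^2 = a^2 + b^2
b^2 = d^2 - a^2
b^2 = 288 - 144
b^2 = 144
b = sqrt(144) = 12

12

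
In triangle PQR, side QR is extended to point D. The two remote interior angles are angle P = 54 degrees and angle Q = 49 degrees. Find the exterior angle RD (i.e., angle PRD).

By the exterior angle theorem, an exterior angle of a triangle equals the sum of the two remote interior angles.
Exterior angle = angle P + angle Q
Exterior angle = 54 + 49 = 103 degrees

103 degrees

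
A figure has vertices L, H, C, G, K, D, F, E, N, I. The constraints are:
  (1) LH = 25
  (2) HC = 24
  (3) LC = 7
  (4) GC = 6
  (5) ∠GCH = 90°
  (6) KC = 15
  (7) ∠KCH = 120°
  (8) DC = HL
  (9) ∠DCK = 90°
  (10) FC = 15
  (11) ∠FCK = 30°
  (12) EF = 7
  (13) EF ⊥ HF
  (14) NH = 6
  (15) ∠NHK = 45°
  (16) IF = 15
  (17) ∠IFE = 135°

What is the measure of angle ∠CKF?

Step 1: By the law of cosines on triangle KCF: KF² = 15² + 15² − 2·15·15·cos(30°) = 60.29, so KF ≈ 7.76.
Step 2: By the inverse law of cosines on triangle CKF: cos(∠CKF) = (15² + 7.76² − 15²) / (2·15·7.76) = 60.29/232.94 = 0.2588, so ∠CKF = 75°.

Therefore, the measure of angle ∠CKF = 75°.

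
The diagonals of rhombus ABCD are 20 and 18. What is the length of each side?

Half-diagonals are 10 and 9. side = sqrt(10^2 + 9^2) = sqrt(181)

sqrt(181)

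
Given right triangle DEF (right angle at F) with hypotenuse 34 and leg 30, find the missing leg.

By the Pythagorean theorem: EF^2 = DE^2 - DF^2
EF^2 = 34^2 - 30^2 = 1156 - 900 = 256
EF = sqrt(256) = 16

16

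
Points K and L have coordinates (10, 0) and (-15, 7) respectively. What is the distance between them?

The horizontal distance is |-15 - 10| = 25 and the vertical distance is |7 - 0| = 7.
By the Pythagorean theorem, d = sqrt(25^2 + 7^2) = sqrt(674).

sqrt(674)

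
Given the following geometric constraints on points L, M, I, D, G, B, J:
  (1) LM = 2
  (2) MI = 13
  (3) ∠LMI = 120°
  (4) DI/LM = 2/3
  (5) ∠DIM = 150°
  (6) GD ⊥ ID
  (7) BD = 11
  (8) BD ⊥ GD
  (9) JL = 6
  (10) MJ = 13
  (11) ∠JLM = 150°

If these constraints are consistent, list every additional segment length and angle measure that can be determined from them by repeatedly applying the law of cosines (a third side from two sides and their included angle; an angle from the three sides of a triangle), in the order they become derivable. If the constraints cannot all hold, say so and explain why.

These constraints are not satisfiable: by the triangle inequality in triangle LMJ, (1) LM = 2 and (9) JL = 6 force MJ ≤ 2 + 6 = 8, but (10) says MJ = 13. No planar figure meets all of them, so nothing further can be derived.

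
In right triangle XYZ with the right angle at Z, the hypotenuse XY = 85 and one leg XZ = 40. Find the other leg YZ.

YZ = sqrt(85^2 - 40^2) = sqrt(5625) = 75

75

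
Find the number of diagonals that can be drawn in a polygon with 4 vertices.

Each of the 4 vertices connects to 1 non-adjacent vertices via diagonals.
Total connections = 4 × 1 = 4, but each diagonal is counted twice.
Number of diagonals = 4 / 2 = 2.

2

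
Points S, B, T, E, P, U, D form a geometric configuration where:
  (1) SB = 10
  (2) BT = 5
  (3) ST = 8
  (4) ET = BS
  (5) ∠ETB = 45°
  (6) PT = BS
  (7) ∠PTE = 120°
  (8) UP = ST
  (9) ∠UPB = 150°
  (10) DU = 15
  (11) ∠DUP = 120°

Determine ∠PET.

From the given relations: ET = BS = 10; PT = BS = 10.
Step 1: By the law of cosines on triangle ETP: EP² = 10² + 10² − 2·10·10·cos(120°) = 300, so EP = 10·√3.
Step 2: By the inverse law of cosines on triangle PET: cos(∠PET) = ((10·√3)² + 10² − 10²) / (2·10·√3·10) = 300/346.41 = 0.866, so ∠PET = 30°.

Therefore, the measure of angle ∠PET = 30°.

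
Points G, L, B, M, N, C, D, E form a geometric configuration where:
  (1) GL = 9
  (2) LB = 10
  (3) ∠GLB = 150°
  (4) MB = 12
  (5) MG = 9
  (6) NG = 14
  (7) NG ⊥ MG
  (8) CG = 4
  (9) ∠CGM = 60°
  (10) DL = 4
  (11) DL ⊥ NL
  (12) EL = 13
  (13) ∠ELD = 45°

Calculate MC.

Step 1: By the law of cosines on triangle MGC: MC² = 9² + 4² − 2·9·4·cos(60°) = 61, so MC = √61.

Therefore, the length of MC = √61.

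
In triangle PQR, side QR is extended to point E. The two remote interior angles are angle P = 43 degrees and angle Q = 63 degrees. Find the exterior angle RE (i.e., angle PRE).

By the exterior angle theorem, an exterior angle of a triangle equals the sum of the two remote interior angles.
Exterior angle = angle P + angle Q
Exterior angle = 43 + 63 = 106 degrees

106 degrees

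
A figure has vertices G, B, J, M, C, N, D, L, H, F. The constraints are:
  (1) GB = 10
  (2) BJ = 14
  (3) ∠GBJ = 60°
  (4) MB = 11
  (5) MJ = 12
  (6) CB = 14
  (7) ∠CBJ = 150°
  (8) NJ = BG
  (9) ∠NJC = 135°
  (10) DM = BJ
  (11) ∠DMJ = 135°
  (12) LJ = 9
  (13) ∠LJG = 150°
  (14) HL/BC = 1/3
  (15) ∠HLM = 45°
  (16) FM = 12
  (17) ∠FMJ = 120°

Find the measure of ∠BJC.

Step 1: By the law of cosines on triangle JBC: JC² = 14² + 14² − 2·14·14·cos(150°) = 731.48, so JC ≈ 27.05.
Step 2: By the inverse law of cosines on triangle BJC: cos(∠BJC) = (14² + 27.05² − 14²) / (2·14·27.05) = 731.48/757.29 = 0.9659, so ∠BJC = 15°.

Therefore, the measure of angle ∠BJC = 15°.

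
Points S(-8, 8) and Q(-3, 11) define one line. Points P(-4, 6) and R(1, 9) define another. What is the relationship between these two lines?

Slope of line 1: m1 = (11 - 8)/(-3 - -8) = 3/5 = 3/5
Slope of line 2: m2 = (9 - 6)/(1 - -4) = 3/5 = 3/5
m1 = m2, so the lines are parallel.

Parallel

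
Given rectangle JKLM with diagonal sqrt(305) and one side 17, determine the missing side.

The diagonal of a rectangle forms a right triangle with the two sides.
Rearranging the Pythagorean theorem: missing side = sqrt(d^2 - known^2).
= sqrt(305 - 289) = sqrt(16) = 4.

4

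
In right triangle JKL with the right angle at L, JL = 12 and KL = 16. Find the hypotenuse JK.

JK = sqrt(12^2 + 16^2) = sqrt(400) = 20

20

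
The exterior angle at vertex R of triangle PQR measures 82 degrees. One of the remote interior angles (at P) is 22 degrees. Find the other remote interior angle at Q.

By the exterior angle theorem: exterior angle = sum of remote interior angles.
82 = 22 + angle Q
angle Q = 82 - 22 = 60 degrees

60 degrees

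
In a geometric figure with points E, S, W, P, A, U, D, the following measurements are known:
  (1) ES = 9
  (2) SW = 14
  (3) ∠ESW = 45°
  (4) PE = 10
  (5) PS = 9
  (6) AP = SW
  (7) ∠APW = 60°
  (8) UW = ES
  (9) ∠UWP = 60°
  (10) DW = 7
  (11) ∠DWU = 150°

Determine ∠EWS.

Step 1: By the law of cosines on triangle WSE: WE² = 14² + 9² − 2·14·9·cos(45°) = 98.81, so WE ≈ 9.94.
Step 2: By the inverse law of cosines on triangle EWS: cos(∠EWS) = (9.94² + 14² − 9²) / (2·9.94·14) = 213.81/278.33 = 0.7682, so ∠EWS = 39.81°.

Therefore, the measure of angle ∠EWS = 39.81°.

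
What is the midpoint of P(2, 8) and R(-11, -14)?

M = ((x₁ + x₂)/2, (y₁ + y₂)/2)
= ((2 + -11)/2, (8 + -14)/2)
= (-9/2, -6/2) = (-9/2, -3)

(-9/2, -3)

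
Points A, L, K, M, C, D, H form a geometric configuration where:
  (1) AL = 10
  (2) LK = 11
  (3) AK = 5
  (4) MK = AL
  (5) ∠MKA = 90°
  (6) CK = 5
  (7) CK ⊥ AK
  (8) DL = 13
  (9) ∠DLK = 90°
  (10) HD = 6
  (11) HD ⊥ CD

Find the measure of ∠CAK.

Step 1: By the law of cosines on triangle AKC: AC² = 5² + 5² − 2·5·5·cos(90°) = 50, so AC = 5·√2.
Step 2: By the inverse law of cosines on triangle CAK: cos(∠CAK) = ((5·√2)² + 5² − 5²) / (2·5·√2·5) = 50/70.71 = 0.7071, so ∠CAK = 45°.

Therefore, the measure of angle ∠CAK = 45°.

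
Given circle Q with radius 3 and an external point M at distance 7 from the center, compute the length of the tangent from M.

The tangent, radius, and line from the external point to the center form a right triangle.
The right angle is where the tangent meets the radius.
By the Pythagorean theorem: tangent² + 3² = 7²
tangent² = 49 - 9 = 40
tangent = 2*sqrt(10)

2*sqrt(10)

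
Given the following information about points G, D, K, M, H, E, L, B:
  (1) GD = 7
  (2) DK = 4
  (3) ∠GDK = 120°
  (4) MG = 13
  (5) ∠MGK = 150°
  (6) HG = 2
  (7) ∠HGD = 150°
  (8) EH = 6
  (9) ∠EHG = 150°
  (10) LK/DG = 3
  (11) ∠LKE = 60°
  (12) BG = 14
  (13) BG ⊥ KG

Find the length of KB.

Step 1: By the law of cosines on triangle GDK: GK² = 7² + 4² − 2·7·4·cos(120°) = 93, so GK = √93.
Step 2: By the law of cosines on triangle KGB: KB² = √93² + 14² − 2·√93·14·cos(90°) = 289, so KB = 17.

Therefore, the length of KB = 17.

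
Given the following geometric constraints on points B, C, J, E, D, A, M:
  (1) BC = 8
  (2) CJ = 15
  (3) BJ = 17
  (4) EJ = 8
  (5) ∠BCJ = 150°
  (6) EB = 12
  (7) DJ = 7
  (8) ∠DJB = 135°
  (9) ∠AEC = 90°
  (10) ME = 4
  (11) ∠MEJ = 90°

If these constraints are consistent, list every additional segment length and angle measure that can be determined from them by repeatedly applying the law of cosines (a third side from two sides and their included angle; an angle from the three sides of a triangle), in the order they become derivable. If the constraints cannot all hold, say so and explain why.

These constraints are not satisfiable: (1), (2) and (3) fix all three sides of triangle BCJ, so by the law of cosines cos(∠BCJ) = (8² + 15² − 17²) / (2·8·15) = 0.0000, i.e. ∠BCJ ≈ 90°, which contradicts (5) ∠BCJ = 150°. No planar figure meets all of them, so nothing further can be derived.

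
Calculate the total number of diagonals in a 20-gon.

Total line segments between 20 vertices = C(20,2) = 190.
Subtract the 20 sides: 190 - 20 = 170 diagonals.

170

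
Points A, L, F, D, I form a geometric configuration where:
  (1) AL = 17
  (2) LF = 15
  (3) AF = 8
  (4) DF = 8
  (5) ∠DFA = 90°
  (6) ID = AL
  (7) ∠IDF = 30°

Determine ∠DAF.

Step 1: By the law of cosines on triangle AFD: AD² = 8² + 8² − 2·8·8·cos(90°) = 128, so AD = 8·√2.
Step 2: By the inverse law of cosines on triangle DAF: cos(∠DAF) = ((8·√2)² + 8² − 8²) / (2·8·√2·8) = 128/181.02 = 0.7071, so ∠DAF = 45°.

Therefore, the measure of angle ∠DAF = 45°.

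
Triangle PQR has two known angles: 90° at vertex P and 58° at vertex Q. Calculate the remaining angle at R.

The interior angles sum to 180°: angle R = 180 - 90 - 58 = 32°.
The triangle is right (angles 90°, 58°, 32°).

32 degrees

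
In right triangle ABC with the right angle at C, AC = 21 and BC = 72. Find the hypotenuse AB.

AB = sqrt(21^2 + 72^2) = sqrt(5625) = 75

75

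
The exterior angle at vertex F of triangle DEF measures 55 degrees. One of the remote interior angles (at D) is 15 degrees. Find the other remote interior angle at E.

angle E = 55 - 15 = 40 degrees (exterior angle theorem).

40 degrees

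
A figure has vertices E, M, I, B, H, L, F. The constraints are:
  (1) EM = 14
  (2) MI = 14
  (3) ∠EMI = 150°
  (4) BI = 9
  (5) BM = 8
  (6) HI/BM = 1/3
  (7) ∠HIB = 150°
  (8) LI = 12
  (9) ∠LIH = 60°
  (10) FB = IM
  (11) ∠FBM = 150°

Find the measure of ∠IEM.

Step 1: By the law of cosines on triangle EMI: EI² = 14² + 14² − 2·14·14·cos(150°) = 731.48, so EI ≈ 27.05.
Step 2: By the inverse law of cosines on triangle IEM: cos(∠IEM) = (27.05² + 14² − 14²) / (2·27.05·14) = 731.48/757.29 = 0.9659, so ∠IEM = 15°.

Therefore, the measure of angle ∠IEM = 15°.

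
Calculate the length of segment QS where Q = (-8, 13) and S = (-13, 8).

The horizontal distance is |-13 - -8| = 5 and the vertical distance is |8 - 13| = 5.
By the Pythagorean theorem, d = sqrt(5^2 + 5^2) = sqrt(50) = 5*sqrt(2).

5*sqrt(2)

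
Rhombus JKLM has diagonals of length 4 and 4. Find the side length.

Half-diagonals are 2 and 2. side = sqrt(2^2 + 2^2) = sqrt(8) = 2*sqrt(2)

2*sqrt(2)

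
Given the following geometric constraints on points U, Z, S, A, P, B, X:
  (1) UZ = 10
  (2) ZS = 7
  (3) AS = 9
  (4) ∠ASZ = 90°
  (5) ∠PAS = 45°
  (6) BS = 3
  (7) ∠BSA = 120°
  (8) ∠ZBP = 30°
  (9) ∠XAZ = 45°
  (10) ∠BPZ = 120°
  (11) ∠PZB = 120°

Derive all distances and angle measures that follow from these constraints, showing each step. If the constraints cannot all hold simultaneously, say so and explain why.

These constraints are not satisfiable: (8), (10) and (11) are the three interior angles of triangle ZBP, which must sum to 180°, but 30° + 120° + 120° = 270°. No planar figure meets all of them, so nothing further can be derived.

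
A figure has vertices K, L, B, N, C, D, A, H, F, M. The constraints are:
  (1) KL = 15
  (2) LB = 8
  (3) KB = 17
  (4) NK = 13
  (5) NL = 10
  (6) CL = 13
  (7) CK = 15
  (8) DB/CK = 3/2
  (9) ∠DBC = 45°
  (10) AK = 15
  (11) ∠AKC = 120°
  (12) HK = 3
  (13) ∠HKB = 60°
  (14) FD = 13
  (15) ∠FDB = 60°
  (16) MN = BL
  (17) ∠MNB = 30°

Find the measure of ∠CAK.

Step 1: By the law of cosines on triangle AKC: AC² = 15² + 15² − 2·15·15·cos(120°) = 675, so AC = 15·√3.
Step 2: By the inverse law of cosines on triangle CAK: cos(∠CAK) = ((15·√3)² + 15² − 15²) / (2·15·√3·15) = 675/779.42 = 0.866, so ∠CAK = 30°.

Therefore, the measure of angle ∠CAK = 30°.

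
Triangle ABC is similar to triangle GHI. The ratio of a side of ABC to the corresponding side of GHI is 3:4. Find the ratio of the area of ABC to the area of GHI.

Area scales with the square of linear dimensions. If every length is multiplied by 3/4, then the area is multiplied by (3/4)^2 = 9/16.
The area ratio is 9:16.

9:16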